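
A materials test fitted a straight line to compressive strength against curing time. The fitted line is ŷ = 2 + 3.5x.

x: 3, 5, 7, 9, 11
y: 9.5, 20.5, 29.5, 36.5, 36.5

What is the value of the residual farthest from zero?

x=3: ŷ = 2 + 3.5·3 = 12.5; r = 9.5 − 12.5 = -3
x=5: ŷ = 2 + 3.5·5 = 19.5; r = 20.5 − 19.5 = 1
x=7: ŷ = 2 + 3.5·7 = 26.5; r = 29.5 − 26.5 = 3
x=9: ŷ = 2 + 3.5·9 = 33.5; r = 36.5 − 33.5 = 3
x=11: ŷ = 2 + 3.5·11 = 40.5; r = 36.5 − 40.5 = -4
Largest |r| is 4 at x = 11, residual -4.

r = -4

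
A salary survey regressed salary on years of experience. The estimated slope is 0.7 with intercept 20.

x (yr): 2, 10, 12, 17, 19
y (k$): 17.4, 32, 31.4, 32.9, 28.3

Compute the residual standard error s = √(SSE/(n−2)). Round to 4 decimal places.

s = 5.0332

x=2: ŷ = 20 + 0.7·2 = 21.4; e = 17.4 − 21.4 = -4
x=10: ŷ = 20 + 0.7·10 = 27; e = 32 − 27 = 5
x=12: ŷ = 20 + 0.7·12 = 28.4; e = 31.4 − 28.4 = 3
x=17: ŷ = 20 + 0.7·17 = 31.9; e = 32.9 − 31.9 = 1
x=19: ŷ = 20 + 0.7·19 = 33.3; e = 28.3 − 33.3 = -5
SSE = 16 + 25 + 9 + 1 + 25 = 76
s = √(76/3) = √25.3333 ≈ 5.0332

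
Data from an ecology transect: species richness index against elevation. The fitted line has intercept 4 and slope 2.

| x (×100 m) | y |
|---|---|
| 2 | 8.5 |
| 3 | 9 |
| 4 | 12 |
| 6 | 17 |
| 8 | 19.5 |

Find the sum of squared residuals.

x=2: ŷ = 4 + 2·2 = 8; e = 8.5 − 8 = 0.5
x=3: ŷ = 4 + 2·3 = 10; e = 9 − 10 = -1
x=4: ŷ = 4 + 2·4 = 12; e = 12 − 12 = 0
x=6: ŷ = 4 + 2·6 = 16; e = 17 − 16 = 1
x=8: ŷ = 4 + 2·8 = 20; e = 19.5 − 20 = -0.5
SSE = 0.25 + 1 + 0 + 1 + 0.25 = 2.5

SSE = 2.5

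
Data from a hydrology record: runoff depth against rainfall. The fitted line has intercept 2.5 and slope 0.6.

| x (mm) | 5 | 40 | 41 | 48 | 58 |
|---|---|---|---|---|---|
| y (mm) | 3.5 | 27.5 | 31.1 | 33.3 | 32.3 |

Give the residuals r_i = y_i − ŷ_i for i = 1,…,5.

x=5: ŷ = 2.5 + 0.6·5 = 5.5; r = 3.5 − 5.5 = -2
x=40: ŷ = 2.5 + 0.6·40 = 26.5; r = 27.5 − 26.5 = 1
x=41: ŷ = 2.5 + 0.6·41 = 27.1; r = 31.1 − 27.1 = 4
x=48: ŷ = 2.5 + 0.6·48 = 31.3; r = 33.3 − 31.3 = 2
x=58: ŷ = 2.5 + 0.6·58 = 37.3; r = 32.3 − 37.3 = -5

-2, 1, 4, 2, -5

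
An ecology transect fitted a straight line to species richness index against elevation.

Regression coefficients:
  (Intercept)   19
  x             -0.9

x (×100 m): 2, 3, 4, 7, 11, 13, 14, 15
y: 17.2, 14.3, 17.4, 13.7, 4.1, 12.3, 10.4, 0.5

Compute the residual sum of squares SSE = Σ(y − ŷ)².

SSE = 100

x=2: ŷ = 19 − 0.9·2 = 17.2; r = 17.2 − 17.2 = 0
x=3: ŷ = 19 − 0.9·3 = 16.3; r = 14.3 − 16.3 = -2
x=4: ŷ = 19 − 0.9·4 = 15.4; r = 17.4 − 15.4 = 2
x=7: ŷ = 19 − 0.9·7 = 12.7; r = 13.7 − 12.7 = 1
x=11: ŷ = 19 − 0.9·11 = 9.1; r = 4.1 − 9.1 = -5
x=13: ŷ = 19 − 0.9·13 = 7.3; r = 12.3 − 7.3 = 5
x=14: ŷ = 19 − 0.9·14 = 6.4; r = 10.4 − 6.4 = 4
x=15: ŷ = 19 − 0.9·15 = 5.5; r = 0.5 − 5.5 = -5
SSE = 0 + 4 + 4 + 1 + 25 + 25 + 16 + 25 = 100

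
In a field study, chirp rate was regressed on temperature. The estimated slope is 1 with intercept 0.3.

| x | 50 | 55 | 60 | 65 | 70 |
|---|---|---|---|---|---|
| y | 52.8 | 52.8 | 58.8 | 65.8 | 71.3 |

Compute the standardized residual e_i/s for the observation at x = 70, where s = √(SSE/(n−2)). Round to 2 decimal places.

0.43

x=50: ŷ = 0.3 + 50 = 50.3; e = 52.8 − 50.3 = 2.5
x=55: ŷ = 0.3 + 55 = 55.3; e = 52.8 − 55.3 = -2.5
x=60: ŷ = 0.3 + 60 = 60.3; e = 58.8 − 60.3 = -1.5
x=65: ŷ = 0.3 + 65 = 65.3; e = 65.8 − 65.3 = 0.5
x=70: ŷ = 0.3 + 70 = 70.3; e = 71.3 − 70.3 = 1
SSE = 6.25 + 6.25 + 2.25 + 0.25 + 1 = 16
s = √(16/3) = 2.3094
e/s = 1 / 2.3094 = 0.43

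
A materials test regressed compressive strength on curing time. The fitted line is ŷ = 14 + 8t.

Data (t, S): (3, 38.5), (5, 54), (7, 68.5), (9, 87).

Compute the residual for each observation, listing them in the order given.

0.5, 0, -1.5, 1

t=3: ŷ = 14 + 8·3 = 38; r = 38.5 − 38 = 0.5
t=5: ŷ = 14 + 8·5 = 54; r = 54 − 54 = 0
t=7: ŷ = 14 + 8·7 = 70; r = 68.5 − 70 = -1.5
t=9: ŷ = 14 + 8·9 = 86; r = 87 − 86 = 1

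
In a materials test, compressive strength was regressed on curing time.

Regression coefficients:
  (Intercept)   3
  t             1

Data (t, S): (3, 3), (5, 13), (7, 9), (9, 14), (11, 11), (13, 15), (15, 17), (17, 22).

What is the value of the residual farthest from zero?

t=3: ŷ = 3 + 3 = 6; e = 3 − 6 = -3
t=5: ŷ = 3 + 5 = 8; e = 13 − 8 = 5
t=7: ŷ = 3 + 7 = 10; e = 9 − 10 = -1
t=9: ŷ = 3 + 9 = 12; e = 14 − 12 = 2
t=11: ŷ = 3 + 11 = 14; e = 11 − 14 = -3
t=13: ŷ = 3 + 13 = 16; e = 15 − 16 = -1
t=15: ŷ = 3 + 15 = 18; e = 17 − 18 = -1
t=17: ŷ = 3 + 17 = 20; e = 22 − 20 = 2
Largest |e| is 5 at t = 5, residual 5.

e = 5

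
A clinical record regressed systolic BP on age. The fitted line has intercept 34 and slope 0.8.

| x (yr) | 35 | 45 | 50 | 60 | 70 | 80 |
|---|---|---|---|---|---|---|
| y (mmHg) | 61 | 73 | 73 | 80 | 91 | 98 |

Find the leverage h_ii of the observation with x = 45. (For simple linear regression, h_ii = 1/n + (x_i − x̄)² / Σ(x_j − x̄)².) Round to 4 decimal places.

h = 0.2651

x̄ = (35 + 45 + 50 + 60 + 70 + 80)/6 = 56.6667
Σ(x − x̄)² = 469.444 + 136.111 + 44.4444 + 11.1111 + 177.778 + 544.444 = 1383.33
h = 1/6 + (-11.6667)²/1383.33 = 0.166667 + 0.0983936 = 0.2651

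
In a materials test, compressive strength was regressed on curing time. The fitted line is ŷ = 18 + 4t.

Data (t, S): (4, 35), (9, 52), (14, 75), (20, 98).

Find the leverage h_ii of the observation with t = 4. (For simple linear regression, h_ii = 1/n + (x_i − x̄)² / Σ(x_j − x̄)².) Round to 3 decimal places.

t̄ = (4 + 9 + 14 + 20)/4 = 11.75
Σ(t − t̄)² = 60.0625 + 7.5625 + 5.0625 + 68.0625 = 140.75
h = 1/4 + (-7.75)²/140.75 = 0.25 + 0.426732 = 0.677

h = 0.677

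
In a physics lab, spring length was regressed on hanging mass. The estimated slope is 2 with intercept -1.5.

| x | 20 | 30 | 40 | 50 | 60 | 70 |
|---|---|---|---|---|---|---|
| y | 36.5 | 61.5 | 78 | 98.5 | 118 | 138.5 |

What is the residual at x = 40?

r = -0.5

ŷ = -1.5 + 2·40 = 78.5
r = 78 − 78.5 = -0.5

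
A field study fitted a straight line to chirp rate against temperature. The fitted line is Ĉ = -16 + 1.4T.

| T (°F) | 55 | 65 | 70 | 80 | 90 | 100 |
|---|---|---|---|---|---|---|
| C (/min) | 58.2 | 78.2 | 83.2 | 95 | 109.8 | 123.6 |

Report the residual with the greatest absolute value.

r = 3.2

T=55: Ĉ = -16 + 1.4·55 = 61; r = 58.2 − 61 = -2.8
T=65: Ĉ = -16 + 1.4·65 = 75; r = 78.2 − 75 = 3.2
T=70: Ĉ = -16 + 1.4·70 = 82; r = 83.2 − 82 = 1.2
T=80: Ĉ = -16 + 1.4·80 = 96; r = 95 − 96 = -1
T=90: Ĉ = -16 + 1.4·90 = 110; r = 109.8 − 110 = -0.2
T=100: Ĉ = -16 + 1.4·100 = 124; r = 123.6 − 124 = -0.4
Largest |r| is 3.2 at T = 65, residual 3.2.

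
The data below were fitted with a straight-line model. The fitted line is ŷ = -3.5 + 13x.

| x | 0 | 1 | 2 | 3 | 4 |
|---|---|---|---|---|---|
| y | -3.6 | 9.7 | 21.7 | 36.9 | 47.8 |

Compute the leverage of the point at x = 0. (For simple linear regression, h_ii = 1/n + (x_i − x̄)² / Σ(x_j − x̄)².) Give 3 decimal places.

h = 0.600

x̄ = (0 + 1 + 2 + 3 + 4)/5 = 2
Σ(x − x̄)² = 4 + 1 + 0 + 1 + 4 = 10
h = 1/5 + (-2)²/10 = 0.2 + 0.4 = 0.600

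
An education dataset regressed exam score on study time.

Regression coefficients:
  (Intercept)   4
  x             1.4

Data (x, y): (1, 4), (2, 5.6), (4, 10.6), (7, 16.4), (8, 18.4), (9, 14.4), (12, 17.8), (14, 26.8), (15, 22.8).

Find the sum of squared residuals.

SSE = 50.32

x=1: ŷ = 4 + 1.4·1 = 5.4; e = 4 − 5.4 = -1.4
x=2: ŷ = 4 + 1.4·2 = 6.8; e = 5.6 − 6.8 = -1.2
x=4: ŷ = 4 + 1.4·4 = 9.6; e = 10.6 − 9.6 = 1
x=7: ŷ = 4 + 1.4·7 = 13.8; e = 16.4 − 13.8 = 2.6
x=8: ŷ = 4 + 1.4·8 = 15.2; e = 18.4 − 15.2 = 3.2
x=9: ŷ = 4 + 1.4·9 = 16.6; e = 14.4 − 16.6 = -2.2
x=12: ŷ = 4 + 1.4·12 = 20.8; e = 17.8 − 20.8 = -3
x=14: ŷ = 4 + 1.4·14 = 23.6; e = 26.8 − 23.6 = 3.2
x=15: ŷ = 4 + 1.4·15 = 25; e = 22.8 − 25 = -2.2
SSE = 1.96 + 1.44 + 1 + 6.76 + 10.24 + 4.84 + 9 + 10.24 + 4.84 = 50.32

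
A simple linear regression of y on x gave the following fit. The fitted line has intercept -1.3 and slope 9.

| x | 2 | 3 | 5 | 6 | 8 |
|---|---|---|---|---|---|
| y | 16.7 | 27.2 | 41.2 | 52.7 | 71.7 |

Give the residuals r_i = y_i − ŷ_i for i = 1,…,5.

0, 1.5, -2.5, 0, 1

x=2: ŷ = -1.3 + 9·2 = 16.7; r = 16.7 − 16.7 = 0
x=3: ŷ = -1.3 + 9·3 = 25.7; r = 27.2 − 25.7 = 1.5
x=5: ŷ = -1.3 + 9·5 = 43.7; r = 41.2 − 43.7 = -2.5
x=6: ŷ = -1.3 + 9·6 = 52.7; r = 52.7 − 52.7 = 0
x=8: ŷ = -1.3 + 9·8 = 70.7; r = 71.7 − 70.7 = 1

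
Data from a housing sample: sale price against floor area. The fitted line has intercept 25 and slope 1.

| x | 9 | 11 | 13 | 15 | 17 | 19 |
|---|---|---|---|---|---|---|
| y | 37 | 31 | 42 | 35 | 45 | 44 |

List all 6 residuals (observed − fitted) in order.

3, -5, 4, -5, 3, 0

x=9: ŷ = 25 + 9 = 34; e = 37 − 34 = 3
x=11: ŷ = 25 + 11 = 36; e = 31 − 36 = -5
x=13: ŷ = 25 + 13 = 38; e = 42 − 38 = 4
x=15: ŷ = 25 + 15 = 40; e = 35 − 40 = -5
x=17: ŷ = 25 + 17 = 42; e = 45 − 42 = 3
x=19: ŷ = 25 + 19 = 44; e = 44 − 44 = 0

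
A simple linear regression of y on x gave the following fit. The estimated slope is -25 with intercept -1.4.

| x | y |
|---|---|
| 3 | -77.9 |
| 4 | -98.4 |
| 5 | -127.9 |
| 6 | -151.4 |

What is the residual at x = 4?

r = 3

ŷ = -1.4 − 25·4 = -101.4
r = -98.4 − (-101.4) = 3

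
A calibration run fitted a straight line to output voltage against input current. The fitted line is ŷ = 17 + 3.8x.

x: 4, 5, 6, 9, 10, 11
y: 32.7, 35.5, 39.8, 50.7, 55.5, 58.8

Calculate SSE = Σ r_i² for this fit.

x=4: ŷ = 17 + 3.8·4 = 32.2; r = 32.7 − 32.2 = 0.5
x=5: ŷ = 17 + 3.8·5 = 36; r = 35.5 − 36 = -0.5
x=6: ŷ = 17 + 3.8·6 = 39.8; r = 39.8 − 39.8 = 0
x=9: ŷ = 17 + 3.8·9 = 51.2; r = 50.7 − 51.2 = -0.5
x=10: ŷ = 17 + 3.8·10 = 55; r = 55.5 − 55 = 0.5
x=11: ŷ = 17 + 3.8·11 = 58.8; r = 58.8 − 58.8 = 0
SSE = 0.25 + 0.25 + 0 + 0.25 + 0.25 + 0 = 1

SSE = 1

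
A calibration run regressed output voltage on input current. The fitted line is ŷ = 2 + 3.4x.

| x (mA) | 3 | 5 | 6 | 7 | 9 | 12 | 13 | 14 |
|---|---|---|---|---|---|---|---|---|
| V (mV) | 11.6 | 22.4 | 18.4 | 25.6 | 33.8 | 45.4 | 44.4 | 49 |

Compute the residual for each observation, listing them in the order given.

-0.6, 3.4, -4, -0.2, 1.2, 2.6, -1.8, -0.6

x=3: ŷ = 2 + 3.4·3 = 12.2; e = 11.6 − 12.2 = -0.6
x=5: ŷ = 2 + 3.4·5 = 19; e = 22.4 − 19 = 3.4
x=6: ŷ = 2 + 3.4·6 = 22.4; e = 18.4 − 22.4 = -4
x=7: ŷ = 2 + 3.4·7 = 25.8; e = 25.6 − 25.8 = -0.2
x=9: ŷ = 2 + 3.4·9 = 32.6; e = 33.8 − 32.6 = 1.2
x=12: ŷ = 2 + 3.4·12 = 42.8; e = 45.4 − 42.8 = 2.6
x=13: ŷ = 2 + 3.4·13 = 46.2; e = 44.4 − 46.2 = -1.8
x=14: ŷ = 2 + 3.4·14 = 49.6; e = 49 − 49.6 = -0.6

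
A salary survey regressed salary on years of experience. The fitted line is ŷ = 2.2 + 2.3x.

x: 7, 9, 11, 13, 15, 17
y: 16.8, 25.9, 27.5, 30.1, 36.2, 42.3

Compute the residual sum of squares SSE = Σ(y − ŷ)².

SSE = 16.5

x=7: ŷ = 2.2 + 2.3·7 = 18.3; e = 16.8 − 18.3 = -1.5
x=9: ŷ = 2.2 + 2.3·9 = 22.9; e = 25.9 − 22.9 = 3
x=11: ŷ = 2.2 + 2.3·11 = 27.5; e = 27.5 − 27.5 = 0
x=13: ŷ = 2.2 + 2.3·13 = 32.1; e = 30.1 − 32.1 = -2
x=15: ŷ = 2.2 + 2.3·15 = 36.7; e = 36.2 − 36.7 = -0.5
x=17: ŷ = 2.2 + 2.3·17 = 41.3; e = 42.3 − 41.3 = 1
SSE = 2.25 + 9 + 0 + 4 + 0.25 + 1 = 16.5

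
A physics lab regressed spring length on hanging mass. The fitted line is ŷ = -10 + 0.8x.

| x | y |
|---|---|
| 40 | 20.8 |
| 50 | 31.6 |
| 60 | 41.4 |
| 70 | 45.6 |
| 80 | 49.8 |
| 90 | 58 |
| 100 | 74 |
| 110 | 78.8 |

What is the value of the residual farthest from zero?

x=40: ŷ = -10 + 0.8·40 = 22; e = 20.8 − 22 = -1.2
x=50: ŷ = -10 + 0.8·50 = 30; e = 31.6 − 30 = 1.6
x=60: ŷ = -10 + 0.8·60 = 38; e = 41.4 − 38 = 3.4
x=70: ŷ = -10 + 0.8·70 = 46; e = 45.6 − 46 = -0.4
x=80: ŷ = -10 + 0.8·80 = 54; e = 49.8 − 54 = -4.2
x=90: ŷ = -10 + 0.8·90 = 62; e = 58 − 62 = -4
x=100: ŷ = -10 + 0.8·100 = 70; e = 74 − 70 = 4
x=110: ŷ = -10 + 0.8·110 = 78; e = 78.8 − 78 = 0.8
Largest |e| is 4.2 at x = 80, residual -4.2.

e = -4.2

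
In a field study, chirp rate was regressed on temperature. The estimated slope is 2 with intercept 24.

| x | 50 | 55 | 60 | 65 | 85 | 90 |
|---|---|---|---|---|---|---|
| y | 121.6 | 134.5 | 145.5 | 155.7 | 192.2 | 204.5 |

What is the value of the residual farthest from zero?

e = -2.4

x=50: ŷ = 24 + 2·50 = 124; e = 121.6 − 124 = -2.4
x=55: ŷ = 24 + 2·55 = 134; e = 134.5 − 134 = 0.5
x=60: ŷ = 24 + 2·60 = 144; e = 145.5 − 144 = 1.5
x=65: ŷ = 24 + 2·65 = 154; e = 155.7 − 154 = 1.7
x=85: ŷ = 24 + 2·85 = 194; e = 192.2 − 194 = -1.8
x=90: ŷ = 24 + 2·90 = 204; e = 204.5 − 204 = 0.5
Largest |e| is 2.4 at x = 50, residual -2.4.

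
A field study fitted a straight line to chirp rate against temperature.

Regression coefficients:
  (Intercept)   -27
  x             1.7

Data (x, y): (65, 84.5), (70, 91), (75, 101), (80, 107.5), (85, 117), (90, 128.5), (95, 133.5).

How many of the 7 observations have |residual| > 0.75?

x=65: ŷ = -27 + 1.7·65 = 83.5; e = 84.5 − 83.5 = 1
x=70: ŷ = -27 + 1.7·70 = 92; e = 91 − 92 = -1
x=75: ŷ = -27 + 1.7·75 = 100.5; e = 101 − 100.5 = 0.5
x=80: ŷ = -27 + 1.7·80 = 109; e = 107.5 − 109 = -1.5
x=85: ŷ = -27 + 1.7·85 = 117.5; e = 117 − 117.5 = -0.5
x=90: ŷ = -27 + 1.7·90 = 126; e = 128.5 − 126 = 2.5
x=95: ŷ = -27 + 1.7·95 = 134.5; e = 133.5 − 134.5 = -1
|e| > 0.75: x=65 (|e|=1), x=70 (|e|=1), x=80 (|e|=1.5), x=90 (|e|=2.5), x=95 (|e|=1) → 5

5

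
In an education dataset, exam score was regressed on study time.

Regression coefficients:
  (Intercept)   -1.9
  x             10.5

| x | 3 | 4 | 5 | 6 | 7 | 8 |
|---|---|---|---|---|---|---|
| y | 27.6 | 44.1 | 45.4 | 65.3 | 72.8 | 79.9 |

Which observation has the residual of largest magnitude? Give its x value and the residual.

x = 5, e = -5.2

x=3: ŷ = -1.9 + 10.5·3 = 29.6; e = 27.6 − 29.6 = -2
x=4: ŷ = -1.9 + 10.5·4 = 40.1; e = 44.1 − 40.1 = 4
x=5: ŷ = -1.9 + 10.5·5 = 50.6; e = 45.4 − 50.6 = -5.2
x=6: ŷ = -1.9 + 10.5·6 = 61.1; e = 65.3 − 61.1 = 4.2
x=7: ŷ = -1.9 + 10.5·7 = 71.6; e = 72.8 − 71.6 = 1.2
x=8: ŷ = -1.9 + 10.5·8 = 82.1; e = 79.9 − 82.1 = -2.2
Largest |e| is 5.2 at x = 5, residual -5.2.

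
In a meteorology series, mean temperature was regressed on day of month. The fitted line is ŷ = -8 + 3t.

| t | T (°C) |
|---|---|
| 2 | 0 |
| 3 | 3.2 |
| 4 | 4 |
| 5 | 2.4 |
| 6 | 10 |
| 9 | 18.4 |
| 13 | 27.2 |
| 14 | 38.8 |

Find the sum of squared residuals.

t=2: ŷ = -8 + 3·2 = -2; e = 0 − (-2) = 2
t=3: ŷ = -8 + 3·3 = 1; e = 3.2 − 1 = 2.2
t=4: ŷ = -8 + 3·4 = 4; e = 4 − 4 = 0
t=5: ŷ = -8 + 3·5 = 7; e = 2.4 − 7 = -4.6
t=6: ŷ = -8 + 3·6 = 10; e = 10 − 10 = 0
t=9: ŷ = -8 + 3·9 = 19; e = 18.4 − 19 = -0.6
t=13: ŷ = -8 + 3·13 = 31; e = 27.2 − 31 = -3.8
t=14: ŷ = -8 + 3·14 = 34; e = 38.8 − 34 = 4.8
SSE = 4 + 4.84 + 0 + 21.16 + 0 + 0.36 + 14.44 + 23.04 = 67.84

SSE = 67.84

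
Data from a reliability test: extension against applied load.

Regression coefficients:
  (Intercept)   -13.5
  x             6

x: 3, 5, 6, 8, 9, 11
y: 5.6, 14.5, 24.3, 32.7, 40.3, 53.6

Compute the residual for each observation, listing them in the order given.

1.1, -2, 1.8, -1.8, -0.2, 1.1

x=3: ŷ = -13.5 + 6·3 = 4.5; e = 5.6 − 4.5 = 1.1
x=5: ŷ = -13.5 + 6·5 = 16.5; e = 14.5 − 16.5 = -2
x=6: ŷ = -13.5 + 6·6 = 22.5; e = 24.3 − 22.5 = 1.8
x=8: ŷ = -13.5 + 6·8 = 34.5; e = 32.7 − 34.5 = -1.8
x=9: ŷ = -13.5 + 6·9 = 40.5; e = 40.3 − 40.5 = -0.2
x=11: ŷ = -13.5 + 6·11 = 52.5; e = 53.6 − 52.5 = 1.1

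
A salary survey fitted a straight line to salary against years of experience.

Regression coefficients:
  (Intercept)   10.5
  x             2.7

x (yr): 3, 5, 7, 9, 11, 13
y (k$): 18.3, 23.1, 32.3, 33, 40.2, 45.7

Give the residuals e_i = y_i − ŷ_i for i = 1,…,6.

x=3: ŷ = 10.5 + 2.7·3 = 18.6; e = 18.3 − 18.6 = -0.3
x=5: ŷ = 10.5 + 2.7·5 = 24; e = 23.1 − 24 = -0.9
x=7: ŷ = 10.5 + 2.7·7 = 29.4; e = 32.3 − 29.4 = 2.9
x=9: ŷ = 10.5 + 2.7·9 = 34.8; e = 33 − 34.8 = -1.8
x=11: ŷ = 10.5 + 2.7·11 = 40.2; e = 40.2 − 40.2 = 0
x=13: ŷ = 10.5 + 2.7·13 = 45.6; e = 45.7 − 45.6 = 0.1

-0.3, -0.9, 2.9, -1.8, 0, 0.1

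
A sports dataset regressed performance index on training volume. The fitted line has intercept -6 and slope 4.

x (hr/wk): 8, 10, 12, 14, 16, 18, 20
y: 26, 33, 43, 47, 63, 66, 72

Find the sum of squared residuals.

x=8: ŷ = -6 + 4·8 = 26; r = 26 − 26 = 0
x=10: ŷ = -6 + 4·10 = 34; r = 33 − 34 = -1
x=12: ŷ = -6 + 4·12 = 42; r = 43 − 42 = 1
x=14: ŷ = -6 + 4·14 = 50; r = 47 − 50 = -3
x=16: ŷ = -6 + 4·16 = 58; r = 63 − 58 = 5
x=18: ŷ = -6 + 4·18 = 66; r = 66 − 66 = 0
x=20: ŷ = -6 + 4·20 = 74; r = 72 − 74 = -2
SSE = 0 + 1 + 1 + 9 + 25 + 0 + 4 = 40

SSE = 40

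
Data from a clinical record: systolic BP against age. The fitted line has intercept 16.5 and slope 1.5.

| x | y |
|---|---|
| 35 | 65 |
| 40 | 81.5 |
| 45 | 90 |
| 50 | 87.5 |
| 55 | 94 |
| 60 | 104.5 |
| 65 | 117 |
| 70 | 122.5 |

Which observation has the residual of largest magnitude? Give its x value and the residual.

x=35: ŷ = 16.5 + 1.5·35 = 69; e = 65 − 69 = -4
x=40: ŷ = 16.5 + 1.5·40 = 76.5; e = 81.5 − 76.5 = 5
x=45: ŷ = 16.5 + 1.5·45 = 84; e = 90 − 84 = 6
x=50: ŷ = 16.5 + 1.5·50 = 91.5; e = 87.5 − 91.5 = -4
x=55: ŷ = 16.5 + 1.5·55 = 99; e = 94 − 99 = -5
x=60: ŷ = 16.5 + 1.5·60 = 106.5; e = 104.5 − 106.5 = -2
x=65: ŷ = 16.5 + 1.5·65 = 114; e = 117 − 114 = 3
x=70: ŷ = 16.5 + 1.5·70 = 121.5; e = 122.5 − 121.5 = 1
Largest |e| is 6 at x = 45, residual 6.

x = 45, e = 6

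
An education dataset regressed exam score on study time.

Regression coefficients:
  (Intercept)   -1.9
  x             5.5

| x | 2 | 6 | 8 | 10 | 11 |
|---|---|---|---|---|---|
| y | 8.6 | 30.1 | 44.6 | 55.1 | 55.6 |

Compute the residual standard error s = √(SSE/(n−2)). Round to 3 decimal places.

x=2: ŷ = -1.9 + 5.5·2 = 9.1; e = 8.6 − 9.1 = -0.5
x=6: ŷ = -1.9 + 5.5·6 = 31.1; e = 30.1 − 31.1 = -1
x=8: ŷ = -1.9 + 5.5·8 = 42.1; e = 44.6 − 42.1 = 2.5
x=10: ŷ = -1.9 + 5.5·10 = 53.1; e = 55.1 − 53.1 = 2
x=11: ŷ = -1.9 + 5.5·11 = 58.6; e = 55.6 − 58.6 = -3
SSE = 0.25 + 1 + 6.25 + 4 + 9 = 20.5
s = √(20.5/3) = √6.83333 ≈ 2.614

s = 2.614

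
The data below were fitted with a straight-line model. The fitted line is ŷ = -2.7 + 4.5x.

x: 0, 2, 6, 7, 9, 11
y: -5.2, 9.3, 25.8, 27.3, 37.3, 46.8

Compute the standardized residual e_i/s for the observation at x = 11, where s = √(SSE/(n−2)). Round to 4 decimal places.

0.0000

x=0: ŷ = -2.7 + 4.5·0 = -2.7; e = -5.2 − (-2.7) = -2.5
x=2: ŷ = -2.7 + 4.5·2 = 6.3; e = 9.3 − 6.3 = 3
x=6: ŷ = -2.7 + 4.5·6 = 24.3; e = 25.8 − 24.3 = 1.5
x=7: ŷ = -2.7 + 4.5·7 = 28.8; e = 27.3 − 28.8 = -1.5
x=9: ŷ = -2.7 + 4.5·9 = 37.8; e = 37.3 − 37.8 = -0.5
x=11: ŷ = -2.7 + 4.5·11 = 46.8; e = 46.8 − 46.8 = 0
SSE = 6.25 + 9 + 2.25 + 2.25 + 0.25 + 0 = 20
s = √(20/4) = 2.23607
e/s = 0 / 2.23607 = 0.0000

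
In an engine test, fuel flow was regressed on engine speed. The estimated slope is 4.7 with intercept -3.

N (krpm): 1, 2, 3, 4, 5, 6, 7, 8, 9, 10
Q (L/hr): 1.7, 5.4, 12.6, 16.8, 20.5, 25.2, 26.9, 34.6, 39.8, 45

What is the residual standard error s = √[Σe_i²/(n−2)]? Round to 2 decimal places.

N=1: Q̂ = -3 + 4.7·1 = 1.7; e = 1.7 − 1.7 = 0
N=2: Q̂ = -3 + 4.7·2 = 6.4; e = 5.4 − 6.4 = -1
N=3: Q̂ = -3 + 4.7·3 = 11.1; e = 12.6 − 11.1 = 1.5
N=4: Q̂ = -3 + 4.7·4 = 15.8; e = 16.8 − 15.8 = 1
N=5: Q̂ = -3 + 4.7·5 = 20.5; e = 20.5 − 20.5 = 0
N=6: Q̂ = -3 + 4.7·6 = 25.2; e = 25.2 − 25.2 = 0
N=7: Q̂ = -3 + 4.7·7 = 29.9; e = 26.9 − 29.9 = -3
N=8: Q̂ = -3 + 4.7·8 = 34.6; e = 34.6 − 34.6 = 0
N=9: Q̂ = -3 + 4.7·9 = 39.3; e = 39.8 − 39.3 = 0.5
N=10: Q̂ = -3 + 4.7·10 = 44; e = 45 − 44 = 1
SSE = 0 + 1 + 2.25 + 1 + 0 + 0 + 9 + 0 + 0.25 + 1 = 14.5
s = √(14.5/8) = √1.8125 ≈ 1.35

s = 1.35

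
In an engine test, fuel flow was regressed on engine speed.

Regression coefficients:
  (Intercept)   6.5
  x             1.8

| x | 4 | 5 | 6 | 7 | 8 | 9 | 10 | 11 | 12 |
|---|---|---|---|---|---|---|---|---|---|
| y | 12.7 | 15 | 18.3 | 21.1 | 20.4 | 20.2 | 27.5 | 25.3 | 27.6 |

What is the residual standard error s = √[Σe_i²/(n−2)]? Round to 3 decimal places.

s = 1.813

x=4: ŷ = 6.5 + 1.8·4 = 13.7; e = 12.7 − 13.7 = -1
x=5: ŷ = 6.5 + 1.8·5 = 15.5; e = 15 − 15.5 = -0.5
x=6: ŷ = 6.5 + 1.8·6 = 17.3; e = 18.3 − 17.3 = 1
x=7: ŷ = 6.5 + 1.8·7 = 19.1; e = 21.1 − 19.1 = 2
x=8: ŷ = 6.5 + 1.8·8 = 20.9; e = 20.4 − 20.9 = -0.5
x=9: ŷ = 6.5 + 1.8·9 = 22.7; e = 20.2 − 22.7 = -2.5
x=10: ŷ = 6.5 + 1.8·10 = 24.5; e = 27.5 − 24.5 = 3
x=11: ŷ = 6.5 + 1.8·11 = 26.3; e = 25.3 − 26.3 = -1
x=12: ŷ = 6.5 + 1.8·12 = 28.1; e = 27.6 − 28.1 = -0.5
SSE = 1 + 0.25 + 1 + 4 + 0.25 + 6.25 + 9 + 1 + 0.25 = 23
s = √(23/7) = √3.28571 ≈ 1.813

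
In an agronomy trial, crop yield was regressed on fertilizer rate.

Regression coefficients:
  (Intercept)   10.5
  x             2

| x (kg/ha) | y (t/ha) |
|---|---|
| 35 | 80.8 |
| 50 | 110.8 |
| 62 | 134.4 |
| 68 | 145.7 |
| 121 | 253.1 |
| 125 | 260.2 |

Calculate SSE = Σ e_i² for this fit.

SSE = 1.28

x=35: ŷ = 10.5 + 2·35 = 80.5; e = 80.8 − 80.5 = 0.3
x=50: ŷ = 10.5 + 2·50 = 110.5; e = 110.8 − 110.5 = 0.3
x=62: ŷ = 10.5 + 2·62 = 134.5; e = 134.4 − 134.5 = -0.1
x=68: ŷ = 10.5 + 2·68 = 146.5; e = 145.7 − 146.5 = -0.8
x=121: ŷ = 10.5 + 2·121 = 252.5; e = 253.1 − 252.5 = 0.6
x=125: ŷ = 10.5 + 2·125 = 260.5; e = 260.2 − 260.5 = -0.3
SSE = 0.09 + 0.09 + 0.01 + 0.64 + 0.36 + 0.09 = 1.28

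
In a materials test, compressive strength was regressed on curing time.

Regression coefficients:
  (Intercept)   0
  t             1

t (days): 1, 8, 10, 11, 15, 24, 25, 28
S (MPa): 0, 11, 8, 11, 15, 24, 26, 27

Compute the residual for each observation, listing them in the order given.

-1, 3, -2, 0, 0, 0, 1, -1

t=1: Ŝ = 1 = 1; r = 0 − 1 = -1
t=8: Ŝ = 8 = 8; r = 11 − 8 = 3
t=10: Ŝ = 10 = 10; r = 8 − 10 = -2
t=11: Ŝ = 11 = 11; r = 11 − 11 = 0
t=15: Ŝ = 15 = 15; r = 15 − 15 = 0
t=24: Ŝ = 24 = 24; r = 24 − 24 = 0
t=25: Ŝ = 25 = 25; r = 26 − 25 = 1
t=28: Ŝ = 28 = 28; r = 27 − 28 = -1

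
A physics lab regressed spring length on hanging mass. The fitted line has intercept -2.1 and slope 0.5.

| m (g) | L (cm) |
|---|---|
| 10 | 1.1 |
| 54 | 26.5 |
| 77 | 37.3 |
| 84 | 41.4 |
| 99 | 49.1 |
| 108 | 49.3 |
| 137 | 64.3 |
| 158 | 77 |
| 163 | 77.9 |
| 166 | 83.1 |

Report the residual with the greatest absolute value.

m=10: ŷ = -2.1 + 0.5·10 = 2.9; r = 1.1 − 2.9 = -1.8
m=54: ŷ = -2.1 + 0.5·54 = 24.9; r = 26.5 − 24.9 = 1.6
m=77: ŷ = -2.1 + 0.5·77 = 36.4; r = 37.3 − 36.4 = 0.9
m=84: ŷ = -2.1 + 0.5·84 = 39.9; r = 41.4 − 39.9 = 1.5
m=99: ŷ = -2.1 + 0.5·99 = 47.4; r = 49.1 − 47.4 = 1.7
m=108: ŷ = -2.1 + 0.5·108 = 51.9; r = 49.3 − 51.9 = -2.6
m=137: ŷ = -2.1 + 0.5·137 = 66.4; r = 64.3 − 66.4 = -2.1
m=158: ŷ = -2.1 + 0.5·158 = 76.9; r = 77 − 76.9 = 0.1
m=163: ŷ = -2.1 + 0.5·163 = 79.4; r = 77.9 − 79.4 = -1.5
m=166: ŷ = -2.1 + 0.5·166 = 80.9; r = 83.1 − 80.9 = 2.2
Largest |r| is 2.6 at m = 108, residual -2.6.

r = -2.6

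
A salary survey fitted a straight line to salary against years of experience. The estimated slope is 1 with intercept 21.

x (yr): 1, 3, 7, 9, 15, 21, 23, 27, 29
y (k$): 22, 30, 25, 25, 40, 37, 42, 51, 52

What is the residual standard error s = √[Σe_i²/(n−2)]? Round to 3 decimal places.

s = 4.276

x=1: ŷ = 21 + 1 = 22; e = 22 − 22 = 0
x=3: ŷ = 21 + 3 = 24; e = 30 − 24 = 6
x=7: ŷ = 21 + 7 = 28; e = 25 − 28 = -3
x=9: ŷ = 21 + 9 = 30; e = 25 − 30 = -5
x=15: ŷ = 21 + 15 = 36; e = 40 − 36 = 4
x=21: ŷ = 21 + 21 = 42; e = 37 − 42 = -5
x=23: ŷ = 21 + 23 = 44; e = 42 − 44 = -2
x=27: ŷ = 21 + 27 = 48; e = 51 − 48 = 3
x=29: ŷ = 21 + 29 = 50; e = 52 − 50 = 2
SSE = 0 + 36 + 9 + 25 + 16 + 25 + 4 + 9 + 4 = 128
s = √(128/7) = √18.2857 ≈ 4.276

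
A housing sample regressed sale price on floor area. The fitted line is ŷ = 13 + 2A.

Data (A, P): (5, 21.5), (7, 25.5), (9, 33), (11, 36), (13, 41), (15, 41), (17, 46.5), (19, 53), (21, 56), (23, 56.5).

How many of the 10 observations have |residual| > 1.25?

A=5: ŷ = 13 + 2·5 = 23; r = 21.5 − 23 = -1.5
A=7: ŷ = 13 + 2·7 = 27; r = 25.5 − 27 = -1.5
A=9: ŷ = 13 + 2·9 = 31; r = 33 − 31 = 2
A=11: ŷ = 13 + 2·11 = 35; r = 36 − 35 = 1
A=13: ŷ = 13 + 2·13 = 39; r = 41 − 39 = 2
A=15: ŷ = 13 + 2·15 = 43; r = 41 − 43 = -2
A=17: ŷ = 13 + 2·17 = 47; r = 46.5 − 47 = -0.5
A=19: ŷ = 13 + 2·19 = 51; r = 53 − 51 = 2
A=21: ŷ = 13 + 2·21 = 55; r = 56 − 55 = 1
A=23: ŷ = 13 + 2·23 = 59; r = 56.5 − 59 = -2.5
|r| > 1.25: A=5 (|r|=1.5), A=7 (|r|=1.5), A=9 (|r|=2), A=13 (|r|=2), A=15 (|r|=2), A=19 (|r|=2), A=23 (|r|=2.5) → 7

7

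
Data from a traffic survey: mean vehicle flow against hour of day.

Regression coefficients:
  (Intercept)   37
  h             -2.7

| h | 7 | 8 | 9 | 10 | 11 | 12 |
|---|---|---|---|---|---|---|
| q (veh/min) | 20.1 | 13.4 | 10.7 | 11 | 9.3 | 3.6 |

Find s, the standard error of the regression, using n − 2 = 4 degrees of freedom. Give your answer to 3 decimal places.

h=7: ŷ = 37 − 2.7·7 = 18.1; r = 20.1 − 18.1 = 2
h=8: ŷ = 37 − 2.7·8 = 15.4; r = 13.4 − 15.4 = -2
h=9: ŷ = 37 − 2.7·9 = 12.7; r = 10.7 − 12.7 = -2
h=10: ŷ = 37 − 2.7·10 = 10; r = 11 − 10 = 1
h=11: ŷ = 37 − 2.7·11 = 7.3; r = 9.3 − 7.3 = 2
h=12: ŷ = 37 − 2.7·12 = 4.6; r = 3.6 − 4.6 = -1
SSE = 4 + 4 + 4 + 1 + 4 + 1 = 18
s = √(18/4) = √4.5 ≈ 2.121

s = 2.121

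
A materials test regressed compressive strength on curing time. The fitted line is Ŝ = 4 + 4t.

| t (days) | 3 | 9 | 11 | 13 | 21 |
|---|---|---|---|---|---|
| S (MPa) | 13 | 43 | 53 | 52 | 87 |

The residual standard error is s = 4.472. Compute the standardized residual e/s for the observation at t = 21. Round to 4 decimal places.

-0.2236

Ŝ = 4 + 4·21 = 88
e = 87 − 88 = -1
e/s = -1 / 4.472 = -0.2236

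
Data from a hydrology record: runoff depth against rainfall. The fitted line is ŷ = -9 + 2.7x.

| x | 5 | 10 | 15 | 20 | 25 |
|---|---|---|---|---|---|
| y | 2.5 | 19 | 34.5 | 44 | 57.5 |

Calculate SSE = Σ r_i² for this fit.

x=5: ŷ = -9 + 2.7·5 = 4.5; r = 2.5 − 4.5 = -2
x=10: ŷ = -9 + 2.7·10 = 18; r = 19 − 18 = 1
x=15: ŷ = -9 + 2.7·15 = 31.5; r = 34.5 − 31.5 = 3
x=20: ŷ = -9 + 2.7·20 = 45; r = 44 − 45 = -1
x=25: ŷ = -9 + 2.7·25 = 58.5; r = 57.5 − 58.5 = -1
SSE = 4 + 1 + 9 + 1 + 1 = 16

SSE = 16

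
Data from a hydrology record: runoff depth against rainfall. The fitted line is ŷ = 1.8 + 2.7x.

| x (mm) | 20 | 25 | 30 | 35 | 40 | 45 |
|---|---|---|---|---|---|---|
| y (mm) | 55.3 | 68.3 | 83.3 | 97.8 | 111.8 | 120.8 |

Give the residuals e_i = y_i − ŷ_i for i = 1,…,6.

x=20: ŷ = 1.8 + 2.7·20 = 55.8; e = 55.3 − 55.8 = -0.5
x=25: ŷ = 1.8 + 2.7·25 = 69.3; e = 68.3 − 69.3 = -1
x=30: ŷ = 1.8 + 2.7·30 = 82.8; e = 83.3 − 82.8 = 0.5
x=35: ŷ = 1.8 + 2.7·35 = 96.3; e = 97.8 − 96.3 = 1.5
x=40: ŷ = 1.8 + 2.7·40 = 109.8; e = 111.8 − 109.8 = 2
x=45: ŷ = 1.8 + 2.7·45 = 123.3; e = 120.8 − 123.3 = -2.5

-0.5, -1, 0.5, 1.5, 2, -2.5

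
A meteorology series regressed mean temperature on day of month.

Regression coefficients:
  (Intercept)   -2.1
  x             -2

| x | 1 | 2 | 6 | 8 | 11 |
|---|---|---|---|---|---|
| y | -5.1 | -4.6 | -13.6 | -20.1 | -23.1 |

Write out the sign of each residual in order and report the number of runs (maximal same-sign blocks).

x=1: ŷ = -2.1 − 2·1 = -4.1; e = -5.1 − (-4.1) = -1
x=2: ŷ = -2.1 − 2·2 = -6.1; e = -4.6 − (-6.1) = 1.5
x=6: ŷ = -2.1 − 2·6 = -14.1; e = -13.6 − (-14.1) = 0.5
x=8: ŷ = -2.1 − 2·8 = -18.1; e = -20.1 − (-18.1) = -2
x=11: ŷ = -2.1 − 2·11 = -24.1; e = -23.1 − (-24.1) = 1
Signs: − + + − +
Runs: −×1, +×2, −×1, +×1 → 4

4 runs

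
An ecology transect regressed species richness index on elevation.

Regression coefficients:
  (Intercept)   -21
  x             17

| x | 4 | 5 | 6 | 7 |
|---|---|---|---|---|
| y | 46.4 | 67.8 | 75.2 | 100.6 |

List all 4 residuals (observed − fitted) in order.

-0.6, 3.8, -5.8, 2.6

x=4: ŷ = -21 + 17·4 = 47; r = 46.4 − 47 = -0.6
x=5: ŷ = -21 + 17·5 = 64; r = 67.8 − 64 = 3.8
x=6: ŷ = -21 + 17·6 = 81; r = 75.2 − 81 = -5.8
x=7: ŷ = -21 + 17·7 = 98; r = 100.6 − 98 = 2.6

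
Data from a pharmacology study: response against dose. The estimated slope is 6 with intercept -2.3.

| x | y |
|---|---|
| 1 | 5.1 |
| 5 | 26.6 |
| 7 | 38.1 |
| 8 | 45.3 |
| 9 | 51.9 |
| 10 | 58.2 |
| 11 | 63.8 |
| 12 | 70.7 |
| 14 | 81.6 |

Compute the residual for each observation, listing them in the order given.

1.4, -1.1, -1.6, -0.4, 0.2, 0.5, 0.1, 1, -0.1

x=1: ŷ = -2.3 + 6·1 = 3.7; e = 5.1 − 3.7 = 1.4
x=5: ŷ = -2.3 + 6·5 = 27.7; e = 26.6 − 27.7 = -1.1
x=7: ŷ = -2.3 + 6·7 = 39.7; e = 38.1 − 39.7 = -1.6
x=8: ŷ = -2.3 + 6·8 = 45.7; e = 45.3 − 45.7 = -0.4
x=9: ŷ = -2.3 + 6·9 = 51.7; e = 51.9 − 51.7 = 0.2
x=10: ŷ = -2.3 + 6·10 = 57.7; e = 58.2 − 57.7 = 0.5
x=11: ŷ = -2.3 + 6·11 = 63.7; e = 63.8 − 63.7 = 0.1
x=12: ŷ = -2.3 + 6·12 = 69.7; e = 70.7 − 69.7 = 1
x=14: ŷ = -2.3 + 6·14 = 81.7; e = 81.6 − 81.7 = -0.1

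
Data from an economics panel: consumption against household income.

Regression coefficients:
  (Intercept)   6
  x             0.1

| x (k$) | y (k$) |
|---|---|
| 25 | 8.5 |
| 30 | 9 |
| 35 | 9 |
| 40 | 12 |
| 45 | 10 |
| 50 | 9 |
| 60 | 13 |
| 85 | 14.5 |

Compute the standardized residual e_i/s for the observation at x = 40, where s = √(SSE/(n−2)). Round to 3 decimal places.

1.589

x=25: ŷ = 6 + 0.1·25 = 8.5; e = 8.5 − 8.5 = 0
x=30: ŷ = 6 + 0.1·30 = 9; e = 9 − 9 = 0
x=35: ŷ = 6 + 0.1·35 = 9.5; e = 9 − 9.5 = -0.5
x=40: ŷ = 6 + 0.1·40 = 10; e = 12 − 10 = 2
x=45: ŷ = 6 + 0.1·45 = 10.5; e = 10 − 10.5 = -0.5
x=50: ŷ = 6 + 0.1·50 = 11; e = 9 − 11 = -2
x=60: ŷ = 6 + 0.1·60 = 12; e = 13 − 12 = 1
x=85: ŷ = 6 + 0.1·85 = 14.5; e = 14.5 − 14.5 = 0
SSE = 0 + 0 + 0.25 + 4 + 0.25 + 4 + 1 + 0 = 9.5
s = √(9.5/6) = 1.25831
e/s = 2 / 1.25831 = 1.589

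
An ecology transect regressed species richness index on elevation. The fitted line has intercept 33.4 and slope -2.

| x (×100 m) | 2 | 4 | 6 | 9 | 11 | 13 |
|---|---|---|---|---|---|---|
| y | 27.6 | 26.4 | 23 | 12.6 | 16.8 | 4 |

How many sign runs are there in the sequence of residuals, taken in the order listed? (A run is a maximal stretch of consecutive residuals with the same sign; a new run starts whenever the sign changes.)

5 runs

x=2: ŷ = 33.4 − 2·2 = 29.4; e = 27.6 − 29.4 = -1.8
x=4: ŷ = 33.4 − 2·4 = 25.4; e = 26.4 − 25.4 = 1
x=6: ŷ = 33.4 − 2·6 = 21.4; e = 23 − 21.4 = 1.6
x=9: ŷ = 33.4 − 2·9 = 15.4; e = 12.6 − 15.4 = -2.8
x=11: ŷ = 33.4 − 2·11 = 11.4; e = 16.8 − 11.4 = 5.4
x=13: ŷ = 33.4 − 2·13 = 7.4; e = 4 − 7.4 = -3.4
Signs: − + + − + −
Runs: −×1, +×2, −×1, +×1, −×1 → 5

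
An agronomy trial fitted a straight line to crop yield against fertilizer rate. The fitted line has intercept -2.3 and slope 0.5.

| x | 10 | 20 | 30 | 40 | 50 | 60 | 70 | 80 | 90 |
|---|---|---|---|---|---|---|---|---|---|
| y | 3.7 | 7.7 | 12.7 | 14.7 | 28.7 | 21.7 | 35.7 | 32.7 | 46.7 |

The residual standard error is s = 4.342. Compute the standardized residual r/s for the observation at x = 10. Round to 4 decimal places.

0.2303

ŷ = -2.3 + 0.5·10 = 2.7
r = 3.7 − 2.7 = 1
r/s = 1 / 4.342 = 0.2303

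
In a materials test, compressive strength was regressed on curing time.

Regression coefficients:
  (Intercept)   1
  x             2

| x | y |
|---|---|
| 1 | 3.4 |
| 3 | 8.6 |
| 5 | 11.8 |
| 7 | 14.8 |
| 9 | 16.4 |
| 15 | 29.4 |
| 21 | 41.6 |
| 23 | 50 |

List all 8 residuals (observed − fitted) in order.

0.4, 1.6, 0.8, -0.2, -2.6, -1.6, -1.4, 3

x=1: ŷ = 1 + 2·1 = 3; r = 3.4 − 3 = 0.4
x=3: ŷ = 1 + 2·3 = 7; r = 8.6 − 7 = 1.6
x=5: ŷ = 1 + 2·5 = 11; r = 11.8 − 11 = 0.8
x=7: ŷ = 1 + 2·7 = 15; r = 14.8 − 15 = -0.2
x=9: ŷ = 1 + 2·9 = 19; r = 16.4 − 19 = -2.6
x=15: ŷ = 1 + 2·15 = 31; r = 29.4 − 31 = -1.6
x=21: ŷ = 1 + 2·21 = 43; r = 41.6 − 43 = -1.4
x=23: ŷ = 1 + 2·23 = 47; r = 50 − 47 = 3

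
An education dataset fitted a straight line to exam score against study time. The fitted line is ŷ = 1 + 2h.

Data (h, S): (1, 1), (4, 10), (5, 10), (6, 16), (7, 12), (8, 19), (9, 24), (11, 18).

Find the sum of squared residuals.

h=1: ŷ = 1 + 2·1 = 3; r = 1 − 3 = -2
h=4: ŷ = 1 + 2·4 = 9; r = 10 − 9 = 1
h=5: ŷ = 1 + 2·5 = 11; r = 10 − 11 = -1
h=6: ŷ = 1 + 2·6 = 13; r = 16 − 13 = 3
h=7: ŷ = 1 + 2·7 = 15; r = 12 − 15 = -3
h=8: ŷ = 1 + 2·8 = 17; r = 19 − 17 = 2
h=9: ŷ = 1 + 2·9 = 19; r = 24 − 19 = 5
h=11: ŷ = 1 + 2·11 = 23; r = 18 − 23 = -5
SSE = 4 + 1 + 1 + 9 + 9 + 4 + 25 + 25 = 78

SSE = 78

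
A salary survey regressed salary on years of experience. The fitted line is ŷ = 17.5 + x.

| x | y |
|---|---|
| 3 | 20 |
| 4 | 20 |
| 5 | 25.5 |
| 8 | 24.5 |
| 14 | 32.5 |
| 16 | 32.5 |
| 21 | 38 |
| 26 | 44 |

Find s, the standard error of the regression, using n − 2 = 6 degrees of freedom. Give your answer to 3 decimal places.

s = 1.581

x=3: ŷ = 17.5 + 3 = 20.5; r = 20 − 20.5 = -0.5
x=4: ŷ = 17.5 + 4 = 21.5; r = 20 − 21.5 = -1.5
x=5: ŷ = 17.5 + 5 = 22.5; r = 25.5 − 22.5 = 3
x=8: ŷ = 17.5 + 8 = 25.5; r = 24.5 − 25.5 = -1
x=14: ŷ = 17.5 + 14 = 31.5; r = 32.5 − 31.5 = 1
x=16: ŷ = 17.5 + 16 = 33.5; r = 32.5 − 33.5 = -1
x=21: ŷ = 17.5 + 21 = 38.5; r = 38 − 38.5 = -0.5
x=26: ŷ = 17.5 + 26 = 43.5; r = 44 − 43.5 = 0.5
SSE = 0.25 + 2.25 + 9 + 1 + 1 + 1 + 0.25 + 0.25 = 15
s = √(15/6) = √2.5 ≈ 1.581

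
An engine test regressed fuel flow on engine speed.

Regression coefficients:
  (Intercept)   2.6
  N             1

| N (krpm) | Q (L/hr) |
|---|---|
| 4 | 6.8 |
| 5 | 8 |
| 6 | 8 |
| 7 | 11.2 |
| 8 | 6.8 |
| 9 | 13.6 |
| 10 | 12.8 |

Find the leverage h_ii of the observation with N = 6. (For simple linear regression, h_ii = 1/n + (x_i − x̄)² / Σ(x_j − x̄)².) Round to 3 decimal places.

h = 0.179

N̄ = (4 + 5 + 6 + 7 + 8 + 9 + 10)/7 = 7
Σ(N − N̄)² = 9 + 4 + 1 + 0 + 1 + 4 + 9 = 28
h = 1/7 + (-1)²/28 = 0.142857 + 0.0357143 = 0.179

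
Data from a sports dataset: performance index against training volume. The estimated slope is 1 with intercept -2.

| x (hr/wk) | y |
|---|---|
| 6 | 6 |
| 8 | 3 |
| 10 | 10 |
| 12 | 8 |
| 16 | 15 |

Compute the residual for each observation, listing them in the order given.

x=6: ŷ = -2 + 6 = 4; e = 6 − 4 = 2
x=8: ŷ = -2 + 8 = 6; e = 3 − 6 = -3
x=10: ŷ = -2 + 10 = 8; e = 10 − 8 = 2
x=12: ŷ = -2 + 12 = 10; e = 8 − 10 = -2
x=16: ŷ = -2 + 16 = 14; e = 15 − 14 = 1

2, -3, 2, -2, 1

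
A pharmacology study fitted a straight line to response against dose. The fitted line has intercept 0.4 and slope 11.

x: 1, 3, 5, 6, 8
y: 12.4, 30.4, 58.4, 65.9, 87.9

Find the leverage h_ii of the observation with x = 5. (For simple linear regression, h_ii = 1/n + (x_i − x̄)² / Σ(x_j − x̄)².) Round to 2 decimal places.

x̄ = (1 + 3 + 5 + 6 + 8)/5 = 4.6
Σ(x − x̄)² = 12.96 + 2.56 + 0.16 + 1.96 + 11.56 = 29.2
h = 1/5 + (0.4)²/29.2 = 0.2 + 0.00547945 = 0.21

h = 0.21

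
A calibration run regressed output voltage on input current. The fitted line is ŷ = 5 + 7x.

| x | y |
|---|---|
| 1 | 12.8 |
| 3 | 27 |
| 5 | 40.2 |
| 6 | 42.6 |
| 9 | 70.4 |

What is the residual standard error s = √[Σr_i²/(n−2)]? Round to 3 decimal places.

s = 2.989

x=1: ŷ = 5 + 7·1 = 12; r = 12.8 − 12 = 0.8
x=3: ŷ = 5 + 7·3 = 26; r = 27 − 26 = 1
x=5: ŷ = 5 + 7·5 = 40; r = 40.2 − 40 = 0.2
x=6: ŷ = 5 + 7·6 = 47; r = 42.6 − 47 = -4.4
x=9: ŷ = 5 + 7·9 = 68; r = 70.4 − 68 = 2.4
SSE = 0.64 + 1 + 0.04 + 19.36 + 5.76 = 26.8
s = √(26.8/3) = √8.93333 ≈ 2.989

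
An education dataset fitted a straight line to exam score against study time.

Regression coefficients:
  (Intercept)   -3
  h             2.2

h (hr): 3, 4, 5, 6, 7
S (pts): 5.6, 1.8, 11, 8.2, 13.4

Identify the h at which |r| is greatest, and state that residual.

h = 4, r = -4

h=3: ŷ = -3 + 2.2·3 = 3.6; r = 5.6 − 3.6 = 2
h=4: ŷ = -3 + 2.2·4 = 5.8; r = 1.8 − 5.8 = -4
h=5: ŷ = -3 + 2.2·5 = 8; r = 11 − 8 = 3
h=6: ŷ = -3 + 2.2·6 = 10.2; r = 8.2 − 10.2 = -2
h=7: ŷ = -3 + 2.2·7 = 12.4; r = 13.4 − 12.4 = 1
Largest |r| is 4 at h = 4, residual -4.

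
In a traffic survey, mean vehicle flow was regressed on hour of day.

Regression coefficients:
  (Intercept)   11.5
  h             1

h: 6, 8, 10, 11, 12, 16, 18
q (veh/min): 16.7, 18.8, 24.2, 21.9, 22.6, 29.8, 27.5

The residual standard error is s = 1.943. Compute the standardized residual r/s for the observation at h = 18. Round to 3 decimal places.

-1.029

ŷ = 11.5 + 18 = 29.5
r = 27.5 − 29.5 = -2
r/s = -2 / 1.943 = -1.029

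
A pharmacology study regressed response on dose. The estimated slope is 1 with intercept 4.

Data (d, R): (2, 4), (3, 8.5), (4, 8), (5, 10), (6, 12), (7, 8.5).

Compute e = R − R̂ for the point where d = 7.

e = -2.5

R̂ = 4 + 7 = 11
e = 8.5 − 11 = -2.5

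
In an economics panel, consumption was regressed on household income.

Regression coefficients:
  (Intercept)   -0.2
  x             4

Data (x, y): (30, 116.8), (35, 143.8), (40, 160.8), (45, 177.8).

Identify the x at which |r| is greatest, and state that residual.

x=30: ŷ = -0.2 + 4·30 = 119.8; r = 116.8 − 119.8 = -3
x=35: ŷ = -0.2 + 4·35 = 139.8; r = 143.8 − 139.8 = 4
x=40: ŷ = -0.2 + 4·40 = 159.8; r = 160.8 − 159.8 = 1
x=45: ŷ = -0.2 + 4·45 = 179.8; r = 177.8 − 179.8 = -2
Largest |r| is 4 at x = 35, residual 4.

x = 35, r = 4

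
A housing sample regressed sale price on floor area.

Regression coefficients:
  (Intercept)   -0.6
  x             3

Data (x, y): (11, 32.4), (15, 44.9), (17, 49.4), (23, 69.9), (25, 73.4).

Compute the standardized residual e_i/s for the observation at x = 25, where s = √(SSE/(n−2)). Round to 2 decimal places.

x=11: ŷ = -0.6 + 3·11 = 32.4; e = 32.4 − 32.4 = 0
x=15: ŷ = -0.6 + 3·15 = 44.4; e = 44.9 − 44.4 = 0.5
x=17: ŷ = -0.6 + 3·17 = 50.4; e = 49.4 − 50.4 = -1
x=23: ŷ = -0.6 + 3·23 = 68.4; e = 69.9 − 68.4 = 1.5
x=25: ŷ = -0.6 + 3·25 = 74.4; e = 73.4 − 74.4 = -1
SSE = 0 + 0.25 + 1 + 2.25 + 1 = 4.5
s = √(4.5/3) = 1.22474
e/s = -1 / 1.22474 = -0.82

-0.82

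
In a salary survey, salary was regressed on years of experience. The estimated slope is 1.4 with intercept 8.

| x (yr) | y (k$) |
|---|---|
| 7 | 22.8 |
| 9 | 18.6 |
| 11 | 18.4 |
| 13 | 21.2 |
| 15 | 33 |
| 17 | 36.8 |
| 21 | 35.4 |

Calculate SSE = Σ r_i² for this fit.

SSE = 124

x=7: ŷ = 8 + 1.4·7 = 17.8; r = 22.8 − 17.8 = 5
x=9: ŷ = 8 + 1.4·9 = 20.6; r = 18.6 − 20.6 = -2
x=11: ŷ = 8 + 1.4·11 = 23.4; r = 18.4 − 23.4 = -5
x=13: ŷ = 8 + 1.4·13 = 26.2; r = 21.2 − 26.2 = -5
x=15: ŷ = 8 + 1.4·15 = 29; r = 33 − 29 = 4
x=17: ŷ = 8 + 1.4·17 = 31.8; r = 36.8 − 31.8 = 5
x=21: ŷ = 8 + 1.4·21 = 37.4; r = 35.4 − 37.4 = -2
SSE = 25 + 4 + 25 + 25 + 16 + 25 + 4 = 124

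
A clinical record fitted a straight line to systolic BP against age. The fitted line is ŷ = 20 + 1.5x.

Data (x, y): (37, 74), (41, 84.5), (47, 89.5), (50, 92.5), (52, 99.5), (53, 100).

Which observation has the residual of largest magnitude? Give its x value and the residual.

x = 41, r = 3

x=37: ŷ = 20 + 1.5·37 = 75.5; r = 74 − 75.5 = -1.5
x=41: ŷ = 20 + 1.5·41 = 81.5; r = 84.5 − 81.5 = 3
x=47: ŷ = 20 + 1.5·47 = 90.5; r = 89.5 − 90.5 = -1
x=50: ŷ = 20 + 1.5·50 = 95; r = 92.5 − 95 = -2.5
x=52: ŷ = 20 + 1.5·52 = 98; r = 99.5 − 98 = 1.5
x=53: ŷ = 20 + 1.5·53 = 99.5; r = 100 − 99.5 = 0.5
Largest |r| is 3 at x = 41, residual 3.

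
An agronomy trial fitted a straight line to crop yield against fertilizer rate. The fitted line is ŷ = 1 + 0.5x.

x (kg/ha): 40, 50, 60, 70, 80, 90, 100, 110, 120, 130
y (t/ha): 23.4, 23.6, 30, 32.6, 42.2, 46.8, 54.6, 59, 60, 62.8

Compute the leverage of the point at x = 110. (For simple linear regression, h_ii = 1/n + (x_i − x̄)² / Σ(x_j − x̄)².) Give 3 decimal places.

x̄ = (40 + 50 + 60 + 70 + 80 + 90 + 100 + 110 + 120 + 130)/10 = 85
Σ(x − x̄)² = 2025 + 1225 + 625 + 225 + 25 + 25 + 225 + 625 + 1225 + 2025 = 8250
h = 1/10 + (25)²/8250 = 0.1 + 0.0757576 = 0.176

h = 0.176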